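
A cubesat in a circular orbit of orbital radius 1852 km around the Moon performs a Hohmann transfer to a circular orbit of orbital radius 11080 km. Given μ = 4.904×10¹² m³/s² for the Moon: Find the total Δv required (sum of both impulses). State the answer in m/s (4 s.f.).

r₁ = 1852 km = 1.852×10⁶ m.
r₂ = 11080 km = 1.108×10⁷ m.
Transfer ellipse a_t = (r₁ + r₂)/2 = 6.466×10⁶ m.
At r₁: circular v_c1 = √(μ/r₁) = 1627 m/s; transfer-perilune v_p = √[μ(2/r₁ − 1/a_t)] = 2130 m/s.
Δv₁ = v_p − v_c1 = 502.9 m/s.
At r₂: circular v_c2 = √(μ/r₂) = 665.3 m/s; transfer-apolune v_a = √[μ(2/r₂ − 1/a_t)] = 356.0 m/s.
Δv₂ = v_c2 − v_a = 309.2 m/s.
Total Δv = Δv₁ + Δv₂ = 812.1 m/s.

Δv_total ≈ 812.1 m/s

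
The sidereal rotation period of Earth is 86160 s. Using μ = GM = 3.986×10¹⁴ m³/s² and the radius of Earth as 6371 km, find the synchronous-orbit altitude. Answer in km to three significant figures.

A synchronous orbit has period T, so by Kepler's third law a = (μT²/4π²)^(1/3).
μT²/4π² = 3.986×10¹⁴ × (8.616×10⁴)² / 39.48 = 7.495×10²² m³.
a = 4.216×10⁷ m = 42163 km.
Altitude h = a − R = 42163 − 6371 = 35792 km.

h_sync ≈ 35800 km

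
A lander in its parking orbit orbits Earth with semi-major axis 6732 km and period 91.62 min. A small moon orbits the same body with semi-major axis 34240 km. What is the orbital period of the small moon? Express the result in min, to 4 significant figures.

Kepler's third law: T² ∝ a³, so T₂ = T₁ (a₂/a₁)^(3/2).
a₂/a₁ = 5.086, (a₂/a₁)^(3/2) = 11.47.
T₂ = 91.62 × 11.47 = 1051 min.

T₂ ≈ 1051 min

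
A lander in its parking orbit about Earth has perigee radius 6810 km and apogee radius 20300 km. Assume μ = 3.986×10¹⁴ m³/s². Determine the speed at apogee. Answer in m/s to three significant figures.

Semi-major axis a = (r_p + r_a)/2 = 13555 km = 1.356×10⁷ m.
Vis-viva: v² = μ(2/r − 1/a) = 3.986×10¹⁴ × (9.852×10⁻⁸ − 7.377×10⁻⁸) = 9.865×10⁶ m²/s².
v = 3141 m/s.

v ≈ 3140 m/s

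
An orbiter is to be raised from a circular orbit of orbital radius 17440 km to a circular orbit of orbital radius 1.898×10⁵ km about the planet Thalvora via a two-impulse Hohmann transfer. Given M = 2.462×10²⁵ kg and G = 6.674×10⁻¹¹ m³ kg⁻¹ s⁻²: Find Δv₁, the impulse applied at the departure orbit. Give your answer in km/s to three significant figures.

Δv ≈ 3.43 km/s

μ = GM = 6.674×10⁻¹¹ × 2.462×10²⁵ = 1.643×10¹⁵ m³/s².
r₁ = 17440 km = 1.744×10⁷ m.
r₂ = 1.898×10⁵ km = 1.898×10⁸ m.
Transfer ellipse a_t = (r₁ + r₂)/2 = 1.036×10⁸ m.
At r₁: circular v_c1 = √(μ/r₁) = 9707 m/s; transfer-periapsis v_p = √[μ(2/r₁ − 1/a_t)] = 13140 m/s.
Δv₁ = v_p − v_c1 = 3430 m/s.
= 3.430 km/s.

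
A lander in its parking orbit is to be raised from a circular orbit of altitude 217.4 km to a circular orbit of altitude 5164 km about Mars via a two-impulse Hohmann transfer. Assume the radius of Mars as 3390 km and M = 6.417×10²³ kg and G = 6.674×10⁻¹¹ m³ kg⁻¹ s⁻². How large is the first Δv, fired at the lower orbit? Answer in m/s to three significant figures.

μ = GM = 6.674×10⁻¹¹ × 6.417×10²³ = 4.283×10¹³ m³/s².
r₁ = 3390 + 217.4 = 3607.4 km = 3.6074×10⁶ m.
r₂ = 3390 + 5164 = 8554.0 km = 8.5540×10⁶ m.
Transfer ellipse a_t = (r₁ + r₂)/2 = 6.081×10⁶ m.
At r₁: circular v_c1 = √(μ/r₁) = 3446 m/s; transfer-periapsis v_p = √[μ(2/r₁ − 1/a_t)] = 4087 m/s.
Δv₁ = v_p − v_c1 = 641.1 m/s.

Δv ≈ 641 m/s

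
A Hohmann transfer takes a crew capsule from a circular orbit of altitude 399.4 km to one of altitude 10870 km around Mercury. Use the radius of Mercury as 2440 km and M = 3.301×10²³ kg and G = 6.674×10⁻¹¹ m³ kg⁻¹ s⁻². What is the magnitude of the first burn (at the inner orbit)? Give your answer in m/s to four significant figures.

μ = GM = 6.674×10⁻¹¹ × 3.301×10²³ = 2.203×10¹³ m³/s².
r₁ = 2440 + 399.4 = 2839.4 km = 2.8394×10⁶ m.
r₂ = 2440 + 10870 = 13310 km = 1.3310×10⁷ m.
Transfer ellipse a_t = (r₁ + r₂)/2 = 8.075×10⁶ m.
At r₁: circular v_c1 = √(μ/r₁) = 2785 m/s; transfer-periherm v_p = √[μ(2/r₁ − 1/a_t)] = 3576 m/s.
Δv₁ = v_p − v_c1 = 790.8 m/s.

Δv ≈ 790.8 m/s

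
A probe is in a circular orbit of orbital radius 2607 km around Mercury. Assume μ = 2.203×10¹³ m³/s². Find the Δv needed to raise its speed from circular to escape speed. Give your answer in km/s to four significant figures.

r = 2607 km = 2.607×10⁶ m.
Circular speed v_c = √(μ/r) = 2907 m/s.
Escape speed v_esc = √(2μ/r) = √2 × v_c = 4111 m/s.
Δv = v_esc − v_c = 1204 m/s = 1.204 km/s.

Δv ≈ 1.204 km/s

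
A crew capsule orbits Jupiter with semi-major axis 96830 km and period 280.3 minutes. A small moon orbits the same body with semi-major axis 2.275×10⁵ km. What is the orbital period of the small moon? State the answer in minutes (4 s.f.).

Kepler's third law: T² ∝ a³, so T₂ = T₁ (a₂/a₁)^(3/2).
a₂/a₁ = 2.349, (a₂/a₁)^(3/2) = 3.601.
T₂ = 280.3 × 3.601 = 1009 minutes.

T₂ ≈ 1009 minutes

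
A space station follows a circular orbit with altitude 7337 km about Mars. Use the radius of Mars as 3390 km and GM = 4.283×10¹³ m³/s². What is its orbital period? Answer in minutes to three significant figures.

T ≈ 562 minutes

r = 3390 + 7337 = 10727 km = 1.0727×10⁷ m.
Kepler's third law: T = 2π√(r³/μ) = 2π√((1.073×10⁷)³ / 4.283×10¹³).
r³/μ = 2.882×10⁷ s², so T = 2π × 5.368×10³ = 3.373×10⁴ s.
Converting: 3.373×10⁴ s ÷ 60.00 = 562.2 minutes.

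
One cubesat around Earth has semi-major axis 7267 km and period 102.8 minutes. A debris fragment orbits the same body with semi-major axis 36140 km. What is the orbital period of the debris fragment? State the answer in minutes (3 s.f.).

Kepler's third law: T² ∝ a³, so T₂ = T₁ (a₂/a₁)^(3/2).
a₂/a₁ = 4.973, (a₂/a₁)^(3/2) = 11.09.
T₂ = 102.8 × 11.09 = 1140 minutes.

T₂ ≈ 1140 minutes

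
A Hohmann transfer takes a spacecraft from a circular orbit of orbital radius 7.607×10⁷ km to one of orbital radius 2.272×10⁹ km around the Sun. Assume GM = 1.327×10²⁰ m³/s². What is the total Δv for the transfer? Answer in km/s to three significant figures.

Δv_total ≈ 22.0 km/s

r₁ = 7.607×10⁷ km = 7.607×10¹⁰ m.
r₂ = 2.272×10⁹ km = 2.272×10¹² m.
Transfer ellipse a_t = (r₁ + r₂)/2 = 1.174×10¹² m.
At r₁: circular v_c1 = √(μ/r₁) = 41770 m/s; transfer-perihelion v_p = √[μ(2/r₁ − 1/a_t)] = 58100 m/s.
Δv₁ = v_p − v_c1 = 16340 m/s.
At r₂: circular v_c2 = √(μ/r₂) = 7642 m/s; transfer-aphelion v_a = √[μ(2/r₂ − 1/a_t)] = 1945 m/s.
Δv₂ = v_c2 − v_a = 5697 m/s.
Total Δv = Δv₁ + Δv₂ = 22030 m/s = 22.03 km/s.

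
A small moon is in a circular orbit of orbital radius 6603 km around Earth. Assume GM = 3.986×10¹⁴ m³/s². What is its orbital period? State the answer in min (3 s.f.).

T ≈ 89.0 min

r = 6603 km = 6.603×10⁶ m.
Kepler's third law: T = 2π√(r³/μ) = 2π√((6.603×10⁶)³ / 3.986×10¹⁴).
r³/μ = 7.222×10⁵ s², so T = 2π × 8.499×10² = 5.340×10³ s.
Converting: 5.340×10³ s ÷ 60.00 = 89.00 min.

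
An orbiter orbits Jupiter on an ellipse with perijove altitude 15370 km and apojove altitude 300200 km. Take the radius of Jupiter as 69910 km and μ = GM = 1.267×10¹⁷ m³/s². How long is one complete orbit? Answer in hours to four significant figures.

r_p = 69910 + 15370 = 85280 km = 8.5280×10⁷ m.
r_a = 69910 + 300200 = 370110 km = 3.7011×10⁸ m.
Semi-major axis a = (r_p + r_a)/2 = (85280 + 3.7011×10⁵)/2 = 2.2770×10⁵ km = 2.277×10⁸ m.
By Kepler's third law T = 2π√(a³/μ) = 2π × 9.653×10³ = 6.065×10⁴ s.
= 16.85 hours.

T ≈ 16.85 hours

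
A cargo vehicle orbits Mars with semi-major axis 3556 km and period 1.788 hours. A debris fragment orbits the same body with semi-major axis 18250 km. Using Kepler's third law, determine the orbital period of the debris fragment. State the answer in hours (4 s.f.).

Kepler's third law: T² ∝ a³, so T₂ = T₁ (a₂/a₁)^(3/2).
a₂/a₁ = 5.132, (a₂/a₁)^(3/2) = 11.63.
T₂ = 1.788 × 11.63 = 20.79 hours.

T₂ ≈ 20.79 hours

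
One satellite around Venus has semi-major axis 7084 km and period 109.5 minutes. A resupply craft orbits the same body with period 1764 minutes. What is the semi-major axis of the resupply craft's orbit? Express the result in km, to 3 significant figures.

a₂ ≈ 45200 km

Kepler's third law: a³ ∝ T², so a₂ = a₁ (T₂/T₁)^(2/3).
T₂/T₁ = 16.11, (T₂/T₁)^(2/3) = 6.379.
a₂ = 7084 × 6.379 = 45190 km.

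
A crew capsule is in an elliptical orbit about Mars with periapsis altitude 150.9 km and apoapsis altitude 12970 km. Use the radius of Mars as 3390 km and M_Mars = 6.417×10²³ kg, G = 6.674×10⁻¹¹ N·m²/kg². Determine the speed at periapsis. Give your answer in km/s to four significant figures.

μ = GM = 6.674×10⁻¹¹ × 6.417×10²³ = 4.283×10¹³ m³/s².
r_p = 3390 + 150.9 = 3540.9 km = 3.5409×10⁶ m.
r_a = 3390 + 12970 = 16360 km = 1.6360×10⁷ m.
Semi-major axis a = (r_p + r_a)/2 = 9950.5 km = 9.950×10⁶ m.
Vis-viva: v² = μ(2/r − 1/a) = 4.283×10¹³ × (5.648×10⁻⁷ − 1.005×10⁻⁷) = 1.989×10⁷ m²/s².
v = 4459 m/s = 4.459 km/s.

v ≈ 4.459 km/s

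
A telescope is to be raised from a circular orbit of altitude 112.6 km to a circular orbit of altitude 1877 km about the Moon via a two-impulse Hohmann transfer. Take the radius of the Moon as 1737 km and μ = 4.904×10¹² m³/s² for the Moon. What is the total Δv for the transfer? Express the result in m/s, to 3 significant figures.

Δv_total ≈ 451 m/s

r₁ = 1737 + 112.6 = 1849.6 km = 1.8496×10⁶ m.
r₂ = 1737 + 1877 = 3614.0 km = 3.6140×10⁶ m.
Transfer ellipse a_t = (r₁ + r₂)/2 = 2.732×10⁶ m.
At r₁: circular v_c1 = √(μ/r₁) = 1628 m/s; transfer-perilune v_p = √[μ(2/r₁ − 1/a_t)] = 1873 m/s.
Δv₁ = v_p − v_c1 = 244.6 m/s.
At r₂: circular v_c2 = √(μ/r₂) = 1165 m/s; transfer-apolune v_a = √[μ(2/r₂ − 1/a_t)] = 958.5 m/s.
Δv₂ = v_c2 − v_a = 206.4 m/s.
Total Δv = Δv₁ + Δv₂ = 450.9 m/s.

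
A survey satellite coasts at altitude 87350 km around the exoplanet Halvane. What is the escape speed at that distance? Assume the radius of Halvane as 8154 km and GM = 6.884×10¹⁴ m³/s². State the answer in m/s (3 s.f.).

v_esc ≈ 3800 m/s

r = 8154 + 87350 = 95504 km = 9.5504×10⁷ m.
Escape speed v_esc = √(2μ/r) = √(2 × 6.884×10¹⁴ / 9.550×10⁷) = √(1.442×10⁷) = 3797 m/s.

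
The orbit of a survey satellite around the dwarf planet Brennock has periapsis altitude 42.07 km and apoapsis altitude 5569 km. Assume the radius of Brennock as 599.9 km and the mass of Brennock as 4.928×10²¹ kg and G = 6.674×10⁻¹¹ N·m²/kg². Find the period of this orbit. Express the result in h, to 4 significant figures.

μ = GM = 6.674×10⁻¹¹ × 4.928×10²¹ = 3.289×10¹¹ m³/s².
r_p = 599.9 + 42.07 = 641.97 km = 6.4197×10⁵ m.
r_a = 599.9 + 5569 = 6168.9 km = 6.1689×10⁶ m.
Semi-major axis a = (r_p + r_a)/2 = (641.97 + 6168.9)/2 = 3405.4 km = 3.405×10⁶ m.
By Kepler's third law T = 2π√(a³/μ) = 2π × 1.096×10⁴ = 6.885×10⁴ s.
= 19.13 h.

T ≈ 19.13 h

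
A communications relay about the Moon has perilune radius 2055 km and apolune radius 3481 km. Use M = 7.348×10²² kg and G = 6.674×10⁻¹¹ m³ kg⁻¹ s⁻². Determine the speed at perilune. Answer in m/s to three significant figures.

μ = GM = 6.674×10⁻¹¹ × 7.348×10²² = 4.904×10¹² m³/s².
Semi-major axis a = (r_p + r_a)/2 = 2768.0 km = 2.768×10⁶ m.
Vis-viva: v² = μ(2/r − 1/a) = 4.904×10¹² × (9.732×10⁻⁷ − 3.613×10⁻⁷) = 3.001×10⁶ m²/s².
v = 1732 m/s.

v ≈ 1730 m/s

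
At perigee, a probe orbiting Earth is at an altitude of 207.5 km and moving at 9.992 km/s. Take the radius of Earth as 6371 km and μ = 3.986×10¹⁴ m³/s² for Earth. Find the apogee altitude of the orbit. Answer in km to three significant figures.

apogee altitude ≈ 24400 km

r_p = 6371 + 207.5 = 6578.5 km = 6.578×10⁶ m.
Specific energy ε = v²/2 − μ/r = -1.067×10⁷ J/kg, so a = −μ/(2ε) = 1.868×10⁷ m.
The apsides satisfy r_p + r_a = 2a, so the apogee radius is 2a − r_p = 3.077×10⁷ m = 30774 km.
Apogee altitude = 30774 − 6371 = 24403 km.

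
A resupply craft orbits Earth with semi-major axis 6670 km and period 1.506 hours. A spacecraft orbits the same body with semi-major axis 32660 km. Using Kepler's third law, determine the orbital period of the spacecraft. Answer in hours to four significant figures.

T₂ ≈ 16.32 hours

Kepler's third law: T² ∝ a³, so T₂ = T₁ (a₂/a₁)^(3/2).
a₂/a₁ = 4.897, (a₂/a₁)^(3/2) = 10.84.
T₂ = 1.506 × 10.84 = 16.32 hours.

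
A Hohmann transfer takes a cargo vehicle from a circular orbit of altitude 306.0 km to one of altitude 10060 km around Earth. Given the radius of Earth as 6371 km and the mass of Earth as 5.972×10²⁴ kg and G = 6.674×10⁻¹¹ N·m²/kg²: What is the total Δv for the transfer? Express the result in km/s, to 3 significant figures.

μ = GM = 6.674×10⁻¹¹ × 5.972×10²⁴ = 3.986×10¹⁴ m³/s².
r₁ = 6371 + 306.0 = 6677.0 km = 6.6770×10⁶ m.
r₂ = 6371 + 10060 = 16431 km = 1.6431×10⁷ m.
Transfer ellipse a_t = (r₁ + r₂)/2 = 1.155×10⁷ m.
At r₁: circular v_c1 = √(μ/r₁) = 7726 m/s; transfer-perigee v_p = √[μ(2/r₁ − 1/a_t)] = 9214 m/s.
Δv₁ = v_p − v_c1 = 1487 m/s.
At r₂: circular v_c2 = √(μ/r₂) = 4925 m/s; transfer-apogee v_a = √[μ(2/r₂ − 1/a_t)] = 3744 m/s.
Δv₂ = v_c2 − v_a = 1181 m/s.
Total Δv = Δv₁ + Δv₂ = 2669 m/s = 2.669 km/s.

Δv_total ≈ 2.67 km/s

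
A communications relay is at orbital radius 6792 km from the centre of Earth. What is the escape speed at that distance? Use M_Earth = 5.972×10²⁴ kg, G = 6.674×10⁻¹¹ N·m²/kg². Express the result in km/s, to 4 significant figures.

μ = GM = 6.674×10⁻¹¹ × 5.972×10²⁴ = 3.986×10¹⁴ m³/s².
r = 6792 km = 6.792×10⁶ m.
Escape speed v_esc = √(2μ/r) = √(2 × 3.986×10¹⁴ / 6.792×10⁶) = √(1.174×10⁸) = 10830 m/s.
= 10.83 km/s.

v_esc ≈ 10.83 km/s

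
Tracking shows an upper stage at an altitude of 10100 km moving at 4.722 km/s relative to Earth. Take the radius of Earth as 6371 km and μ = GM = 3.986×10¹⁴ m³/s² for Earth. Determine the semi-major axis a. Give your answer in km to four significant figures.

r = 6371 + 10100 = 16471 km = 1.647×10⁷ m.
Specific orbital energy ε = v²/2 − μ/r = (4722)²/2 − 3.986×10¹⁴/1.647×10⁷ = -1.305×10⁷ J/kg.
Since ε = −μ/(2a), a = −μ/(2ε) = 1.527×10⁷ m = 15270 km.

a ≈ 15270 km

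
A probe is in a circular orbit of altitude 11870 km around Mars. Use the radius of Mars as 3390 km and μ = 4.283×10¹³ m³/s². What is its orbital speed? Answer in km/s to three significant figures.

v ≈ 1.68 km/s

r = 3390 + 11870 = 15260 km = 1.5260×10⁷ m.
For a circular orbit v = √(μ/r) = √(4.283×10¹³ / 1.526×10⁷) = √(2.807×10⁶) = 1675 m/s.
That is 1.675 km/s.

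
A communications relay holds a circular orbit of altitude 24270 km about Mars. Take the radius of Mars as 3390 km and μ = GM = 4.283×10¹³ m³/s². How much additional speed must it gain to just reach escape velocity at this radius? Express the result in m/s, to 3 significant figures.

r = 3390 + 24270 = 27660 km = 2.7660×10⁷ m.
Circular speed v_c = √(μ/r) = 1244 m/s.
Escape speed v_esc = √(2μ/r) = √2 × v_c = 1760 m/s.
Δv = v_esc − v_c = 515.4 m/s.

Δv ≈ 515 m/s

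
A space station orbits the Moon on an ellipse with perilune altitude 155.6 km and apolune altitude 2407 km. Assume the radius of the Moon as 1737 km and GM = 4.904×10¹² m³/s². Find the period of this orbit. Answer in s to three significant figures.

r_p = 1737 + 155.6 = 1892.6 km = 1.8926×10⁶ m.
r_a = 1737 + 2407 = 4144.0 km = 4.1440×10⁶ m.
Semi-major axis a = (r_p + r_a)/2 = (1892.6 + 4144.0)/2 = 3018.3 km = 3.018×10⁶ m.
By Kepler's third law T = 2π√(a³/μ) = 2π × 2.368×10³ = 1.488×10⁴ s.

T ≈ 14900 s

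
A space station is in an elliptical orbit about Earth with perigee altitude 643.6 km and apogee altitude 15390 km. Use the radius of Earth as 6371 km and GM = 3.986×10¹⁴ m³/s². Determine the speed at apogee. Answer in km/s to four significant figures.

v ≈ 2.988 km/s

r_p = 6371 + 643.6 = 7014.6 km = 7.0146×10⁶ m.
r_a = 6371 + 15390 = 21761 km = 2.1761×10⁷ m.
Semi-major axis a = (r_p + r_a)/2 = 14388 km = 1.439×10⁷ m.
Vis-viva: v² = μ(2/r − 1/a) = 3.986×10¹⁴ × (9.191×10⁻⁸ − 6.950×10⁻⁸) = 8.930×10⁶ m²/s².
v = 2988 m/s = 2.988 km/s.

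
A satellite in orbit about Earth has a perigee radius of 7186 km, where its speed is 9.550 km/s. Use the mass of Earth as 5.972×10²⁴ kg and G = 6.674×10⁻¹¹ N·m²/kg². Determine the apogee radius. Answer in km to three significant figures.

apogee radius ≈ 33200 km

μ = GM = 6.674×10⁻¹¹ × 5.972×10²⁴ = 3.986×10¹⁴ m³/s².
r_p = 7.186×10⁶ m.
Specific energy ε = v²/2 − μ/r = -9.864×10⁶ J/kg, so a = −μ/(2ε) = 2.020×10⁷ m.
The apsides satisfy r_p + r_a = 2a, so the apogee radius is 2a − r_p = 3.322×10⁷ m = 33222 km.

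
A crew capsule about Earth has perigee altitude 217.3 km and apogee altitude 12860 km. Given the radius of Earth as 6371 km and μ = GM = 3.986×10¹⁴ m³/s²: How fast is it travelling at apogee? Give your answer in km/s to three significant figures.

v ≈ 3.25 km/s

r_p = 6371 + 217.3 = 6588.3 km = 6.5883×10⁶ m.
r_a = 6371 + 12860 = 19231 km = 1.9231×10⁷ m.
Semi-major axis a = (r_p + r_a)/2 = 12910 km = 1.291×10⁷ m.
Vis-viva: v² = μ(2/r − 1/a) = 3.986×10¹⁴ × (1.040×10⁻⁷ − 7.746×10⁻⁸) = 1.058×10⁷ m²/s².
v = 3252 m/s = 3.252 km/s.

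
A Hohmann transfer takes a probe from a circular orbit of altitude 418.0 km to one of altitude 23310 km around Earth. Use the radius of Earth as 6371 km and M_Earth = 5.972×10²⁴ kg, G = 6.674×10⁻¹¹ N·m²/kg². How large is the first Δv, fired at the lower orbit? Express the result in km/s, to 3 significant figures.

μ = GM = 6.674×10⁻¹¹ × 5.972×10²⁴ = 3.986×10¹⁴ m³/s².
r₁ = 6371 + 418.0 = 6789.0 km = 6.7890×10⁶ m.
r₂ = 6371 + 23310 = 29681 km = 2.9681×10⁷ m.
Transfer ellipse a_t = (r₁ + r₂)/2 = 1.824×10⁷ m.
At r₁: circular v_c1 = √(μ/r₁) = 7662 m/s; transfer-perigee v_p = √[μ(2/r₁ − 1/a_t)] = 9775 m/s.
Δv₁ = v_p − v_c1 = 2113 m/s.
= 2.113 km/s.

Δv ≈ 2.11 km/s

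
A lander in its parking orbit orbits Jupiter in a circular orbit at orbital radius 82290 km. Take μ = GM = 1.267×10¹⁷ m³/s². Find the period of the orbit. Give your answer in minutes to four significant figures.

r = 82290 km = 8.229×10⁷ m.
Kepler's third law: T = 2π√(r³/μ) = 2π√((8.229×10⁷)³ / 1.267×10¹⁷).
r³/μ = 4.398×10⁶ s², so T = 2π × 2.097×10³ = 1.318×10⁴ s.
Converting: 1.318×10⁴ s ÷ 60.00 = 219.6 minutes.

T ≈ 219.6 minutes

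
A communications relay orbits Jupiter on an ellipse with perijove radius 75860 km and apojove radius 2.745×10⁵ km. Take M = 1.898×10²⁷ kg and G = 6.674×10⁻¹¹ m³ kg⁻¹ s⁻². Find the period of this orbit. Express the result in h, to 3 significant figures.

T ≈ 11.4 h

μ = GM = 6.674×10⁻¹¹ × 1.898×10²⁷ = 1.267×10¹⁷ m³/s².
Semi-major axis a = (r_p + r_a)/2 = (75860 + 2.7450×10⁵)/2 = 1.7518×10⁵ km = 1.752×10⁸ m.
By Kepler's third law T = 2π√(a³/μ) = 2π × 6.515×10³ = 4.093×10⁴ s.
= 11.37 h.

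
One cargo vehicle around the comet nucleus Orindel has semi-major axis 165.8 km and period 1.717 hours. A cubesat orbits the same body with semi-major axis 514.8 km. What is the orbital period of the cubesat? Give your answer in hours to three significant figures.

T₂ ≈ 9.39 hours

Kepler's third law: T² ∝ a³, so T₂ = T₁ (a₂/a₁)^(3/2).
a₂/a₁ = 3.105, (a₂/a₁)^(3/2) = 5.471.
T₂ = 1.717 × 5.471 = 9.394 hours.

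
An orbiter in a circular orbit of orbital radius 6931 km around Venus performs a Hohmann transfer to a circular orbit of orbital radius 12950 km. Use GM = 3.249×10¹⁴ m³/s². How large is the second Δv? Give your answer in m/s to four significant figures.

Δv ≈ 826.4 m/s

r₁ = 6931 km = 6.931×10⁶ m.
r₂ = 12950 km = 1.295×10⁷ m.
Transfer ellipse a_t = (r₁ + r₂)/2 = 9.940×10⁶ m.
At r₁: circular v_c1 = √(μ/r₁) = 6847 m/s; transfer-periapsis v_p = √[μ(2/r₁ − 1/a_t)] = 7815 m/s.
At r₂: circular v_c2 = √(μ/r₂) = 5009 m/s; transfer-apoapsis v_a = √[μ(2/r₂ − 1/a_t)] = 4182 m/s.
Δv₂ = v_c2 − v_a = 826.4 m/s.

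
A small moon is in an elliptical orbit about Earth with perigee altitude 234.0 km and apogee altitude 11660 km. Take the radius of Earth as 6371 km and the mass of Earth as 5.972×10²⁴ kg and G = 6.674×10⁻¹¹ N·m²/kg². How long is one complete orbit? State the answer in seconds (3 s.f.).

T ≈ 13600 seconds

μ = GM = 6.674×10⁻¹¹ × 5.972×10²⁴ = 3.986×10¹⁴ m³/s².
r_p = 6371 + 234.0 = 6605.0 km = 6.6050×10⁶ m.
r_a = 6371 + 11660 = 18031 km = 1.8031×10⁷ m.
Semi-major axis a = (r_p + r_a)/2 = (6605.0 + 18031)/2 = 12318 km = 1.232×10⁷ m.
By Kepler's third law T = 2π√(a³/μ) = 2π × 2.165×10³ = 1.361×10⁴ s.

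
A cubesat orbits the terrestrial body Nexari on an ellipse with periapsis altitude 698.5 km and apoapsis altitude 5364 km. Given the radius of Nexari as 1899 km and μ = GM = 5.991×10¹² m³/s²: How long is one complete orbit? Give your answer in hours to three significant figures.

r_p = 1899 + 698.5 = 2597.5 km = 2.5975×10⁶ m.
r_a = 1899 + 5364 = 7263.0 km = 7.2630×10⁶ m.
Semi-major axis a = (r_p + r_a)/2 = (2597.5 + 7263.0)/2 = 4930.2 km = 4.930×10⁶ m.
By Kepler's third law T = 2π√(a³/μ) = 2π × 4.473×10³ = 2.810×10⁴ s.
= 7.806 hours.

T ≈ 7.81 hours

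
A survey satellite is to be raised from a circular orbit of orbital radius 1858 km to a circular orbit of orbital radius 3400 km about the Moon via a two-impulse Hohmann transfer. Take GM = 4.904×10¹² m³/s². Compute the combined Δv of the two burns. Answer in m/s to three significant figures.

r₁ = 1858 km = 1.858×10⁶ m.
r₂ = 3400 km = 3.400×10⁶ m.
Transfer ellipse a_t = (r₁ + r₂)/2 = 2.629×10⁶ m.
At r₁: circular v_c1 = √(μ/r₁) = 1625 m/s; transfer-perilune v_p = √[μ(2/r₁ − 1/a_t)] = 1848 m/s.
Δv₁ = v_p − v_c1 = 222.9 m/s.
At r₂: circular v_c2 = √(μ/r₂) = 1201 m/s; transfer-apolune v_a = √[μ(2/r₂ − 1/a_t)] = 1010 m/s.
Δv₂ = v_c2 − v_a = 191.3 m/s.
Total Δv = Δv₁ + Δv₂ = 414.3 m/s.

Δv_total ≈ 414 m/s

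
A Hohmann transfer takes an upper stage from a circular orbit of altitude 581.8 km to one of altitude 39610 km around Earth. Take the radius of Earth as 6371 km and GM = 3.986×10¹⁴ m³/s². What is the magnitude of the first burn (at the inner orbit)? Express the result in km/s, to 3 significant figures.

Δv ≈ 2.41 km/s

r₁ = 6371 + 581.8 = 6952.8 km = 6.9528×10⁶ m.
r₂ = 6371 + 39610 = 45981 km = 4.5981×10⁷ m.
Transfer ellipse a_t = (r₁ + r₂)/2 = 2.647×10⁷ m.
At r₁: circular v_c1 = √(μ/r₁) = 7572 m/s; transfer-perigee v_p = √[μ(2/r₁ − 1/a_t)] = 9980 m/s.
Δv₁ = v_p − v_c1 = 2408 m/s.
= 2.408 km/s.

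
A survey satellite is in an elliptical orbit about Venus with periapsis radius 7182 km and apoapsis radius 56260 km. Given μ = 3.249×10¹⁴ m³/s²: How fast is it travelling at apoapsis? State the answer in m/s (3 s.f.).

v ≈ 1140 m/s

Semi-major axis a = (r_p + r_a)/2 = 31721 km = 3.172×10⁷ m.
Vis-viva: v² = μ(2/r − 1/a) = 3.249×10¹⁴ × (3.555×10⁻⁸ − 3.152×10⁻⁸) = 1.308×10⁶ m²/s².
v = 1143 m/s.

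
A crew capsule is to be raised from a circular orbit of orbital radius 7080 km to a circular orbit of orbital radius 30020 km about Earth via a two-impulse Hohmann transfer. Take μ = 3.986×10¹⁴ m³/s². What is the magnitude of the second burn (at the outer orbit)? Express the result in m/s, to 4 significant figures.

Δv ≈ 1393 m/s

r₁ = 7080 km = 7.080×10⁶ m.
r₂ = 30020 km = 3.002×10⁷ m.
Transfer ellipse a_t = (r₁ + r₂)/2 = 1.855×10⁷ m.
At r₁: circular v_c1 = √(μ/r₁) = 7503 m/s; transfer-perigee v_p = √[μ(2/r₁ − 1/a_t)] = 9545 m/s.
At r₂: circular v_c2 = √(μ/r₂) = 3644 m/s; transfer-apogee v_a = √[μ(2/r₂ − 1/a_t)] = 2251 m/s.
Δv₂ = v_c2 − v_a = 1393 m/s.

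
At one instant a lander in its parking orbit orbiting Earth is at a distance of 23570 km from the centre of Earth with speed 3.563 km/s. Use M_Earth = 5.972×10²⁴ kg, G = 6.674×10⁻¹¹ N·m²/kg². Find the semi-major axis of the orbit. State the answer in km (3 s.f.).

a ≈ 18900 km

μ = GM = 6.674×10⁻¹¹ × 5.972×10²⁴ = 3.986×10¹⁴ m³/s².
r = 2.357×10⁷ m.
Vis-viva rearranged: 1/a = 2/r − v²/μ = 8.485×10⁻⁸ − 3.185×10⁻⁸ = 5.300×10⁻⁸ m⁻¹.
a = 1.887×10⁷ m = 18867 km.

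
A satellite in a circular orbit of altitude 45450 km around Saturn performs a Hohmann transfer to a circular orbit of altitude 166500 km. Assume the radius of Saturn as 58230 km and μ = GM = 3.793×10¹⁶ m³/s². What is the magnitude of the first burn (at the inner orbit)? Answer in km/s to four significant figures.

Δv ≈ 3.249 km/s

r₁ = 58230 + 45450 = 103680 km = 1.0368×10⁸ m.
r₂ = 58230 + 166500 = 224730 km = 2.2473×10⁸ m.
Transfer ellipse a_t = (r₁ + r₂)/2 = 1.642×10⁸ m.
At r₁: circular v_c1 = √(μ/r₁) = 19130 m/s; transfer-perikrone v_p = √[μ(2/r₁ − 1/a_t)] = 22380 m/s.
Δv₁ = v_p − v_c1 = 3249 m/s.
= 3.249 km/s.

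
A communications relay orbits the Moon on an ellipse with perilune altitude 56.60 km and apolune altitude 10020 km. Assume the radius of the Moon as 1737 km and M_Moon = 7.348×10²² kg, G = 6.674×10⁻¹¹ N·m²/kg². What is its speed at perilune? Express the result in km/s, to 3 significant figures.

μ = GM = 6.674×10⁻¹¹ × 7.348×10²² = 4.904×10¹² m³/s².
r_p = 1737 + 56.60 = 1793.6 km = 1.7936×10⁶ m.
r_a = 1737 + 10020 = 11757 km = 1.1757×10⁷ m.
Semi-major axis a = (r_p + r_a)/2 = 6775.3 km = 6.775×10⁶ m.
Vis-viva: v² = μ(2/r − 1/a) = 4.904×10¹² × (1.115×10⁻⁶ − 1.476×10⁻⁷) = 4.745×10⁶ m²/s².
v = 2178 m/s = 2.178 km/s.

v ≈ 2.18 km/s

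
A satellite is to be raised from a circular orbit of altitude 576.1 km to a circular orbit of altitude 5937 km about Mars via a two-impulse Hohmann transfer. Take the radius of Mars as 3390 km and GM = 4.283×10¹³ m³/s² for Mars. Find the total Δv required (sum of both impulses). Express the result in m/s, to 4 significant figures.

Δv_total ≈ 1094 m/s

r₁ = 3390 + 576.1 = 3966.1 km = 3.9661×10⁶ m.
r₂ = 3390 + 5937 = 9327.0 km = 9.3270×10⁶ m.
Transfer ellipse a_t = (r₁ + r₂)/2 = 6.647×10⁶ m.
At r₁: circular v_c1 = √(μ/r₁) = 3286 m/s; transfer-periapsis v_p = √[μ(2/r₁ − 1/a_t)] = 3893 m/s.
Δv₁ = v_p − v_c1 = 606.6 m/s.
At r₂: circular v_c2 = √(μ/r₂) = 2143 m/s; transfer-apoapsis v_a = √[μ(2/r₂ − 1/a_t)] = 1655 m/s.
Δv₂ = v_c2 − v_a = 487.6 m/s.
Total Δv = Δv₁ + Δv₂ = 1094 m/s.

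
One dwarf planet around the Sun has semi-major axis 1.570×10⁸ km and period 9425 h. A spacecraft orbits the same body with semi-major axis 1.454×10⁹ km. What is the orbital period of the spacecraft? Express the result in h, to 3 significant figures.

T₂ ≈ 2.66×10⁵ h

Kepler's third law: T² ∝ a³, so T₂ = T₁ (a₂/a₁)^(3/2).
a₂/a₁ = 9.261, (a₂/a₁)^(3/2) = 28.18.
T₂ = 9425 × 28.18 = 2.656×10⁵ h.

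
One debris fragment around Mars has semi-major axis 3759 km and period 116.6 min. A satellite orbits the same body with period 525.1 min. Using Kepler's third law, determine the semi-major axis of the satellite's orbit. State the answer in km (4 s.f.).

a₂ ≈ 10250 km

Kepler's third law: a³ ∝ T², so a₂ = a₁ (T₂/T₁)^(2/3).
T₂/T₁ = 4.503, (T₂/T₁)^(2/3) = 2.727.
a₂ = 3759 × 2.727 = 10250 km.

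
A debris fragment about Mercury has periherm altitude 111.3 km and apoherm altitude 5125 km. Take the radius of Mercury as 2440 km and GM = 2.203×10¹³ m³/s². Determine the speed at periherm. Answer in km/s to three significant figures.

v ≈ 3.59 km/s

r_p = 2440 + 111.3 = 2551.3 km = 2.5513×10⁶ m.
r_a = 2440 + 5125 = 7565.0 km = 7.5650×10⁶ m.
Semi-major axis a = (r_p + r_a)/2 = 5058.1 km = 5.058×10⁶ m.
Vis-viva: v² = μ(2/r − 1/a) = 2.203×10¹³ × (7.839×10⁻⁷ − 1.977×10⁻⁷) = 1.291×10⁷ m²/s².
v = 3594 m/s = 3.594 km/s.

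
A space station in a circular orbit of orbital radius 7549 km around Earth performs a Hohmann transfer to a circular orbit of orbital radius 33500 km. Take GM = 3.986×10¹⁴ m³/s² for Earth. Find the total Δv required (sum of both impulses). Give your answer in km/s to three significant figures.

Δv_total ≈ 3.37 km/s

r₁ = 7549 km = 7.549×10⁶ m.
r₂ = 33500 km = 3.350×10⁷ m.
Transfer ellipse a_t = (r₁ + r₂)/2 = 2.052×10⁷ m.
At r₁: circular v_c1 = √(μ/r₁) = 7266 m/s; transfer-perigee v_p = √[μ(2/r₁ − 1/a_t)] = 9283 m/s.
Δv₁ = v_p − v_c1 = 2017 m/s.
At r₂: circular v_c2 = √(μ/r₂) = 3449 m/s; transfer-apogee v_a = √[μ(2/r₂ − 1/a_t)] = 2092 m/s.
Δv₂ = v_c2 − v_a = 1357 m/s.
Total Δv = Δv₁ + Δv₂ = 3374 m/s = 3.374 km/s.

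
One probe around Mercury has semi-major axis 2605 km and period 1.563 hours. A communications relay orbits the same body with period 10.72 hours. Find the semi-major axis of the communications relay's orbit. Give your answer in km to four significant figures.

Kepler's third law: a³ ∝ T², so a₂ = a₁ (T₂/T₁)^(2/3).
T₂/T₁ = 6.859, (T₂/T₁)^(2/3) = 3.610.
a₂ = 2605 × 3.610 = 9404 km.

a₂ ≈ 9404 km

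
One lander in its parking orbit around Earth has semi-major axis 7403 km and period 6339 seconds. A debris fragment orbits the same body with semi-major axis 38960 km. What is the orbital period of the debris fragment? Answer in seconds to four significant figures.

Kepler's third law: T² ∝ a³, so T₂ = T₁ (a₂/a₁)^(3/2).
a₂/a₁ = 5.263, (a₂/a₁)^(3/2) = 12.07.
T₂ = 6339 × 12.07 = 76530 seconds.

T₂ ≈ 76530 seconds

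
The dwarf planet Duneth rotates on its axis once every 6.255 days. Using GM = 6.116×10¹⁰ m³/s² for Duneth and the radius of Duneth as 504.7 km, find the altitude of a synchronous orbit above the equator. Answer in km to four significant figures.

T = 6.255 days = 5.404×10⁵ s.
A synchronous orbit has period T, so by Kepler's third law a = (μT²/4π²)^(1/3).
μT²/4π² = 6.116×10¹⁰ × (5.404×10⁵)² / 39.48 = 4.525×10²⁰ m³.
a = 7.677×10⁶ m = 7677.1 km.
Altitude h = a − R = 7677.1 − 504.7 = 7172.4 km.

h_sync ≈ 7172 km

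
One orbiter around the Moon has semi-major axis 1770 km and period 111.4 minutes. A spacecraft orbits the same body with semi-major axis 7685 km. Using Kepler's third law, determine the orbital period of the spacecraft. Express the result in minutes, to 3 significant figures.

T₂ ≈ 1010 minutes

Kepler's third law: T² ∝ a³, so T₂ = T₁ (a₂/a₁)^(3/2).
a₂/a₁ = 4.342, (a₂/a₁)^(3/2) = 9.047.
T₂ = 111.4 × 9.047 = 1008 minutes.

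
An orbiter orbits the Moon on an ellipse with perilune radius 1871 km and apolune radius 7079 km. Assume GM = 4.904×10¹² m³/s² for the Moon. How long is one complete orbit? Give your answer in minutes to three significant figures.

Semi-major axis a = (r_p + r_a)/2 = (1871.0 + 7079.0)/2 = 4475.0 km = 4.475×10⁶ m.
By Kepler's third law T = 2π√(a³/μ) = 2π × 4.275×10³ = 2.686×10⁴ s.
= 447.7 minutes.

T ≈ 448 minutes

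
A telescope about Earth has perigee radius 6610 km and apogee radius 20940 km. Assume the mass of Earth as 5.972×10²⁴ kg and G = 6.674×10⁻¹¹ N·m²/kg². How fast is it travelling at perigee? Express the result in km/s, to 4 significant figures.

v ≈ 9.574 km/s

μ = GM = 6.674×10⁻¹¹ × 5.972×10²⁴ = 3.986×10¹⁴ m³/s².
Semi-major axis a = (r_p + r_a)/2 = 13775 km = 1.378×10⁷ m.
Vis-viva: v² = μ(2/r − 1/a) = 3.986×10¹⁴ × (3.026×10⁻⁷ − 7.260×10⁻⁸) = 9.166×10⁷ m²/s².
v = 9574 m/s = 9.574 km/s.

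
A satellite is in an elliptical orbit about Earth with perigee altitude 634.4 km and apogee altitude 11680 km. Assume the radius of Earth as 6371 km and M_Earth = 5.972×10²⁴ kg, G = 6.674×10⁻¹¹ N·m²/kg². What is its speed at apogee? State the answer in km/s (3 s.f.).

v ≈ 3.51 km/s

μ = GM = 6.674×10⁻¹¹ × 5.972×10²⁴ = 3.986×10¹⁴ m³/s².
r_p = 6371 + 634.4 = 7005.4 km = 7.0054×10⁶ m.
r_a = 6371 + 11680 = 18051 km = 1.8051×10⁷ m.
Semi-major axis a = (r_p + r_a)/2 = 12528 km = 1.253×10⁷ m.
Vis-viva: v² = μ(2/r − 1/a) = 3.986×10¹⁴ × (1.108×10⁻⁷ − 7.982×10⁻⁸) = 1.235×10⁷ m²/s².
v = 3514 m/s = 3.514 km/s.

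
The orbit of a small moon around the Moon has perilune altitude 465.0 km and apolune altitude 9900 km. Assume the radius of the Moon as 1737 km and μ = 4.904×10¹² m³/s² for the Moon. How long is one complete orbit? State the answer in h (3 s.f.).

r_p = 1737 + 465.0 = 2202.0 km = 2.2020×10⁶ m.
r_a = 1737 + 9900 = 11637 km = 1.1637×10⁷ m.
Semi-major axis a = (r_p + r_a)/2 = (2202.0 + 11637)/2 = 6919.5 km = 6.920×10⁶ m.
By Kepler's third law T = 2π√(a³/μ) = 2π × 8.219×10³ = 5.164×10⁴ s.
= 14.35 h.

T ≈ 14.3 h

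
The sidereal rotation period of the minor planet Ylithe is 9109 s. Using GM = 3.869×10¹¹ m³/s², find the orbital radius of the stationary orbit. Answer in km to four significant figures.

r_sync ≈ 933.4 km

A synchronous orbit has period T, so by Kepler's third law a = (μT²/4π²)^(1/3).
μT²/4π² = 3.869×10¹¹ × (9.109×10³)² / 39.48 = 8.132×10¹⁷ m³.
a = 9.334×10⁵ m = 933.38 km.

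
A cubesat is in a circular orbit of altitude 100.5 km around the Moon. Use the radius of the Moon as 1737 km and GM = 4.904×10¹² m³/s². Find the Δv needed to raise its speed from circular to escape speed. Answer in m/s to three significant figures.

r = 1737 + 100.5 = 1837.5 km = 1.8375×10⁶ m.
Circular speed v_c = √(μ/r) = 1634 m/s.
Escape speed v_esc = √(2μ/r) = √2 × v_c = 2310 m/s.
Δv = v_esc − v_c = 676.7 m/s.

Δv ≈ 677 m/s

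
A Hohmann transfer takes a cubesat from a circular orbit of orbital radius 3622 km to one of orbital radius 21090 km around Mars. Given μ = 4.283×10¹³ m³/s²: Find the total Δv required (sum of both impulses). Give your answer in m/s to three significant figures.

r₁ = 3622 km = 3.622×10⁶ m.
r₂ = 21090 km = 2.109×10⁷ m.
Transfer ellipse a_t = (r₁ + r₂)/2 = 1.236×10⁷ m.
At r₁: circular v_c1 = √(μ/r₁) = 3439 m/s; transfer-periapsis v_p = √[μ(2/r₁ − 1/a_t)] = 4493 m/s.
Δv₁ = v_p − v_c1 = 1054 m/s.
At r₂: circular v_c2 = √(μ/r₂) = 1425 m/s; transfer-apoapsis v_a = √[μ(2/r₂ − 1/a_t)] = 771.6 m/s.
Δv₂ = v_c2 − v_a = 653.5 m/s.
Total Δv = Δv₁ + Δv₂ = 1707 m/s.

Δv_total ≈ 1710 m/s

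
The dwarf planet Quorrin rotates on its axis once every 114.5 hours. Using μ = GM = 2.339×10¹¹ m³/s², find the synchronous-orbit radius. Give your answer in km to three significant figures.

T = 114.5 hours = 4.122×10⁵ s.
A synchronous orbit has period T, so by Kepler's third law a = (μT²/4π²)^(1/3).
μT²/4π² = 2.339×10¹¹ × (4.122×10⁵)² / 39.48 = 1.007×10²¹ m³.
a = 1.002×10⁷ m = 10022 km.

r_sync ≈ 10000 km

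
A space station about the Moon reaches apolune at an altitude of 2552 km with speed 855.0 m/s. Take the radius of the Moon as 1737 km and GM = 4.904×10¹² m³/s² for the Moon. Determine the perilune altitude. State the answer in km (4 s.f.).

r_a = 1737 + 2552 = 4289.0 km = 4.289×10⁶ m.
Specific energy ε = v²/2 − μ/r = -7.779×10⁵ J/kg, so a = −μ/(2ε) = 3.152×10⁶ m.
The apsides satisfy r_p + r_a = 2a, so the perilune radius is 2a − r_a = 2.015×10⁶ m = 2015.3 km.
Perilune altitude = 2015.3 − 1737 = 278.33 km.

perilune altitude ≈ 278.3 km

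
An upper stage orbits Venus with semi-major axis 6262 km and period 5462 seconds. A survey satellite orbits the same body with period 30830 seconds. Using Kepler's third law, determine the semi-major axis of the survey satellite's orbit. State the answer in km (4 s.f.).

Kepler's third law: a³ ∝ T², so a₂ = a₁ (T₂/T₁)^(2/3).
T₂/T₁ = 5.644, (T₂/T₁)^(2/3) = 3.170.
a₂ = 6262 × 3.170 = 19850 km.

a₂ ≈ 19850 km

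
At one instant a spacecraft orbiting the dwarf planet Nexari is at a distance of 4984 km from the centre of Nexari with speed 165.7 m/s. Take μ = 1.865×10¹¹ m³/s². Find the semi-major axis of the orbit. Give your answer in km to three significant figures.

a ≈ 3940 km

r = 4.984×10⁶ m.
Vis-viva rearranged: 1/a = 2/r − v²/μ = 4.013×10⁻⁷ − 1.472×10⁻⁷ = 2.541×10⁻⁷ m⁻¹.
a = 3.936×10⁶ m = 3936.0 km.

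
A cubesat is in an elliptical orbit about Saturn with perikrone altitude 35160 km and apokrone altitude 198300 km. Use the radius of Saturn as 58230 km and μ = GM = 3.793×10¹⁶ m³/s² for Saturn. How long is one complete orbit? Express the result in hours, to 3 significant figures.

r_p = 58230 + 35160 = 93390 km = 9.3390×10⁷ m.
r_a = 58230 + 198300 = 256530 km = 2.5653×10⁸ m.
Semi-major axis a = (r_p + r_a)/2 = (93390 + 2.5653×10⁵)/2 = 1.7496×10⁵ km = 1.750×10⁸ m.
By Kepler's third law T = 2π√(a³/μ) = 2π × 1.188×10⁴ = 7.466×10⁴ s.
= 20.74 hours.

T ≈ 20.7 hours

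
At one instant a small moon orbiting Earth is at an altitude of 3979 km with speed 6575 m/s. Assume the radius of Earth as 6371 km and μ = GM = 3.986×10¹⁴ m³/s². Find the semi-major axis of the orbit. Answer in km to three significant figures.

r = 6371 + 3979 = 10350 km = 1.035×10⁷ m.
Specific orbital energy ε = v²/2 − μ/r = (6575)²/2 − 3.986×10¹⁴/1.035×10⁷ = -1.690×10⁷ J/kg.
Since ε = −μ/(2a), a = −μ/(2ε) = 1.180×10⁷ m = 11795 km.

a ≈ 11800 km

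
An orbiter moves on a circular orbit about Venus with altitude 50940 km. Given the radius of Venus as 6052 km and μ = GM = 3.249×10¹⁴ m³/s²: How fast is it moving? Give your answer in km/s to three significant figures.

r = 6052 + 50940 = 56992 km = 5.6992×10⁷ m.
For a circular orbit v = √(μ/r) = √(3.249×10¹⁴ / 5.699×10⁷) = √(5.701×10⁶) = 2388 m/s.
That is 2.388 km/s.

v ≈ 2.39 km/s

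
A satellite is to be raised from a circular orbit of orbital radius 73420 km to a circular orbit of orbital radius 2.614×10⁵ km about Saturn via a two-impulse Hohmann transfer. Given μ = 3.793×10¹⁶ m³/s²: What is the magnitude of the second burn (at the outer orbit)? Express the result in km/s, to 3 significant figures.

r₁ = 73420 km = 7.342×10⁷ m.
r₂ = 2.614×10⁵ km = 2.614×10⁸ m.
Transfer ellipse a_t = (r₁ + r₂)/2 = 1.674×10⁸ m.
At r₁: circular v_c1 = √(μ/r₁) = 22730 m/s; transfer-perikrone v_p = √[μ(2/r₁ − 1/a_t)] = 28400 m/s.
At r₂: circular v_c2 = √(μ/r₂) = 12050 m/s; transfer-apokrone v_a = √[μ(2/r₂ − 1/a_t)] = 7977 m/s.
Δv₂ = v_c2 − v_a = 4069 m/s.
= 4.069 km/s.

Δv ≈ 4.07 km/s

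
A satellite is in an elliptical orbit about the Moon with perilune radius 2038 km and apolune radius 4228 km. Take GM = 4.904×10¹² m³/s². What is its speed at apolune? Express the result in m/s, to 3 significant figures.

Semi-major axis a = (r_p + r_a)/2 = 3133.0 km = 3.133×10⁶ m.
Vis-viva: v² = μ(2/r − 1/a) = 4.904×10¹² × (4.730×10⁻⁷ − 3.192×10⁻⁷) = 7.545×10⁵ m²/s².
v = 868.6 m/s.

v ≈ 869 m/s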